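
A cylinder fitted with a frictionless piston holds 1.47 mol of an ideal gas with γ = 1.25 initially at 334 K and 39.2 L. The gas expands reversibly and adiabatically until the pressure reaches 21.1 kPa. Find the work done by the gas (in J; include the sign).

4460 J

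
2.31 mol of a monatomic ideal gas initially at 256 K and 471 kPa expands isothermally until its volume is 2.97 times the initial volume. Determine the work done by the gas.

V₁ = nRT₁/P₁ = 2.31×8.314×256/471 = 10.4 L.
Isothermal: T stays 256 K; PV = const ⇒ V₂ = 31.0 L, P₂ = 159 kPa.
W = nRT ln(V₂/V₁) = 2.31×8.314×256×ln(2.97) = 5350 J.

5350 J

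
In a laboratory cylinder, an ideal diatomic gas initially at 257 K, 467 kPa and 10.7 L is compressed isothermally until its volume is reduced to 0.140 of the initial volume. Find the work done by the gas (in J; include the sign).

n = P₁V₁/(RT₁) = 467×10.7/(8.314×257) = 2.34 mol.
Isothermal: T stays 257 K; PV = const ⇒ V₂ = 1.50 L, P₂ = 3340 kPa.
W = nRT ln(V₂/V₁) = 2.34×8.314×257×ln(0.140) = -9820 J.

-9820 J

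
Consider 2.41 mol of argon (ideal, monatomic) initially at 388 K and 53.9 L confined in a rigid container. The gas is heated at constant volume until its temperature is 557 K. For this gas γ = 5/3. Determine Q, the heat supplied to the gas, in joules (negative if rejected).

P₁ = nRT₁/V₁ = 2.41×8.314×388/53.9 = 144 kPa.
Isochoric: V stays 53.9 L; P/T = const ⇒ T₂ = 557 K, P₂ = 207 kPa.
W = 0 (no volume change).
ΔU = nCvΔT = 2.41×12.5×(557−388) = 5080 J.
Q = ΔU = 5080 J.

5080 J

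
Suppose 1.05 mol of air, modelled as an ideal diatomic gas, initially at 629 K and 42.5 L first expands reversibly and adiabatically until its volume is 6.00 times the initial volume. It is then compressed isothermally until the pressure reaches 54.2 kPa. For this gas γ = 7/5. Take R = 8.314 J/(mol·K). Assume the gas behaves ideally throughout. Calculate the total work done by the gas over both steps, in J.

P₁ = nRT₁/V₁ = 1.05×8.314×629/42.5 = 129 kPa.
Step 1 — Adiabatic: TV^(γ−1) = const ⇒ T₂ = 629×(0.167)^0.400 = 307 K; PV^γ = const ⇒ P₂ = 10.5 kPa.
ΔU = nCvΔT = 1.05×20.8×(307−629) = -7020 J.
Q = 0 for an adiabatic process, so W = −ΔU = 7020 J.
State after step 1: P = 10.5 kPa, V = 255 L, T = 307 K.
Step 2 — Isothermal: T stays 307 K; PV = const ⇒ V₂ = 49.5 L, P₂ = 54.2 kPa.
ΔU = 0 (ideal gas, T constant).
W = nRT ln(V₂/V₁) = 1.05×8.314×307×ln(0.194) = -4400 J.
Q = ΔU + W = -4400 J.
Net over both steps: W = 2630 J, Q = -4400 J, ΔU = -7020 J.

2630 J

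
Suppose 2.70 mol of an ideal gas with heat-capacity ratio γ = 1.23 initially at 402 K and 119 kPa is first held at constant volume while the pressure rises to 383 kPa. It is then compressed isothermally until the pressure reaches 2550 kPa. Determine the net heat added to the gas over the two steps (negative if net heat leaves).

V₁ = nRT₁/P₁ = 2.70×8.314×402/119 = 75.8 L.
Step 1 — Isochoric: V stays 75.8 L; P/T = const ⇒ T₂ = 1290 K, P₂ = 383 kPa.
W = 0 (no volume change).
ΔU = nCvΔT = 2.70×36.1×(1290−402) = 87000 J.
Q = ΔU = 87000 J.
State after step 1: P = 383 kPa, V = 75.8 L, T = 1290 K.
Step 2 — Isothermal: T stays 1290 K; PV = const ⇒ V₂ = 11.4 L, P₂ = 2550 kPa.
ΔU = 0 (ideal gas, T constant).
W = nRT ln(V₂/V₁) = 2.70×8.314×1290×ln(0.150) = -55100 J.
Q = ΔU + W = -55100 J.
Net over both steps: W = -55100 J, Q = 32000 J, ΔU = 87000 J.

32000 J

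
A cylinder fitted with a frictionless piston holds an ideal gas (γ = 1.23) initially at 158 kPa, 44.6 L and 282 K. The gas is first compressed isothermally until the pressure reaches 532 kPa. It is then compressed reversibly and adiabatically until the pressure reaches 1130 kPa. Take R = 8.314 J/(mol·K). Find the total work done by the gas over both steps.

-13200 J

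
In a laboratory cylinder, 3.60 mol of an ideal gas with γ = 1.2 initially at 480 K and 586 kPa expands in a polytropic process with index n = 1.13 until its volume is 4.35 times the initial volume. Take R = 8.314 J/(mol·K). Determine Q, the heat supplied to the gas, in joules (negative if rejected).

V₁ = nRT₁/P₁ = 3.60×8.314×480/586 = 24.5 L.
Polytropic n=1.13: T₂ = T₁(V₁/V₂)^(n−1) = 480×(0.230)^0.13 = 396 K; P₂ = P₁(V₁/V₂)^n = 111 kPa.
W = (P₁V₁−P₂V₂)/(n−1) = (586×24.5−111×107)/0.13 = 19200 J.
ΔU = nCvΔT = 3.60×41.6×(396−480) = -12500 J.
Q = ΔU + W = 6730 J.

6730 J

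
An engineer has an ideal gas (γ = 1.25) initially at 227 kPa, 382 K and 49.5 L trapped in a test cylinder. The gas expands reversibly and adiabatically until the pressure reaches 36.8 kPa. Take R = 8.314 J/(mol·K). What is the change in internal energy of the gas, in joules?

-13700 J

n = P₁V₁/(RT₁) = 227×49.5/(8.314×382) = 3.54 mol.
Adiabatic: T₂/T₁ = (P₂/P₁)^((γ−1)/γ) ⇒ T₂ = 382×(0.162)^0.200 = 265 K; V₂ = 212 L.
For an ideal gas ΔU = nCvΔT with Cv = R/(γ−1) = 33.3 J/(mol·K).
ΔU = 3.54×33.3×(265−382) = -13700 J.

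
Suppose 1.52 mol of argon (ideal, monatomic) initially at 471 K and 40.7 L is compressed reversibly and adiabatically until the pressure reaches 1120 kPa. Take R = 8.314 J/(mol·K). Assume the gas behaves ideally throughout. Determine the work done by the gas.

-11200 J

P₁ = nRT₁/V₁ = 1.52×8.314×471/40.7 = 146 kPa.
Adiabatic: T₂/T₁ = (P₂/P₁)^((γ−1)/γ) ⇒ T₂ = 471×(7.66)^0.400 = 1060 K; V₂ = 12.0 L.
ΔU = nCvΔT = 1.52×12.5×(1060−471) = 11200 J.
Q = 0 for an adiabatic process, so W = −ΔU = -11200 J.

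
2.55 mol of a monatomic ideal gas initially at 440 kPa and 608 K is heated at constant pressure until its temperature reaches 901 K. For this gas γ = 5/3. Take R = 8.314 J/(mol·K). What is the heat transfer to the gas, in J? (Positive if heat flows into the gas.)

V₁ = nRT₁/P₁ = 2.55×8.314×608/440 = 29.3 L.
Isobaric: P stays 440 kPa; V/T = const ⇒ T₂ = 901 K, V₂ = 43.4 L.
W = PΔV = 440×(43.4−29.3) kPa·L = 6210 J.
ΔU = nCvΔT = 2.55×12.5×(901−608) = 9320 J.
Q = ΔU + W = nCpΔT = 15500 J.

15500 J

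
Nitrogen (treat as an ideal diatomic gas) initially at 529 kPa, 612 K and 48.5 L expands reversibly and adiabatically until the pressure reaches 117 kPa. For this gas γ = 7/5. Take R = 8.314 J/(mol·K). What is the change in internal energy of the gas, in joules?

-22500 J

n = P₁V₁/(RT₁) = 529×48.5/(8.314×612) = 5.04 mol.
Adiabatic: T₂/T₁ = (P₂/P₁)^((γ−1)/γ) ⇒ T₂ = 612×(0.221)^0.286 = 398 K; V₂ = 142 L.
For an ideal gas ΔU = nCvΔT with Cv = (5/2)R = 20.8 J/(mol·K).
ΔU = 5.04×20.8×(398−612) = -22500 J.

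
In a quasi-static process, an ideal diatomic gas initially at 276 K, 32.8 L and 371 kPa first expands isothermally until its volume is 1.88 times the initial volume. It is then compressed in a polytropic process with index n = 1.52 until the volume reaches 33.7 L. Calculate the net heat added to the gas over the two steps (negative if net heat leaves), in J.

n = P₁V₁/(RT₁) = 371×32.8/(8.314×276) = 5.30 mol.
Step 1 — Isothermal: T stays 276 K; PV = const ⇒ V₂ = 61.7 L, P₂ = 197 kPa.
ΔU = 0 (ideal gas, T constant).
W = nRT ln(V₂/V₁) = 5.30×8.314×276×ln(1.88) = 7680 J.
Q = ΔU + W = 7680 J.
State after step 1: P = 197 kPa, V = 61.7 L, T = 276 K.
Step 2 — Polytropic n=1.52: T₂ = T₁(V₁/V₂)^(n−1) = 276×(1.83)^0.52 = 378 K; P₂ = P₁(V₁/V₂)^n = 494 kPa.
W = (P₁V₁−P₂V₂)/(n−1) = (197×61.7−494×33.7)/0.52 = -8640 J.
ΔU = nCvΔT = 5.30×20.8×(378−276) = 11200 J.
Q = ΔU + W = 2590 J.
Net over both steps: W = -957 J, Q = 10300 J, ΔU = 11200 J.

10300 J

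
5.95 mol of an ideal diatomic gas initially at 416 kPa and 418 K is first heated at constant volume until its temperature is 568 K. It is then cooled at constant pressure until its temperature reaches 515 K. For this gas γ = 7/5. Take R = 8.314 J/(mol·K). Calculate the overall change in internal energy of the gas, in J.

12000 J

V₁ = nRT₁/P₁ = 5.95×8.314×418/416 = 49.7 L.
Step 1 — Isochoric: V stays 49.7 L; P/T = const ⇒ T₂ = 568 K, P₂ = 565 kPa.
W = 0 (no volume change).
ΔU = nCvΔT = 5.95×20.8×(568−418) = 18600 J.
Q = ΔU = 18600 J.
State after step 1: P = 565 kPa, V = 49.7 L, T = 568 K.
Step 2 — Isobaric: P stays 565 kPa; V/T = const ⇒ T₂ = 515 K, V₂ = 45.1 L.
W = PΔV = 565×(45.1−49.7) kPa·L = -2620 J.
ΔU = nCvΔT = 5.95×20.8×(515−568) = -6550 J.
Q = ΔU + W = nCpΔT = -9180 J.
Net over both steps: W = -2620 J, Q = 9370 J, ΔU = 12000 J.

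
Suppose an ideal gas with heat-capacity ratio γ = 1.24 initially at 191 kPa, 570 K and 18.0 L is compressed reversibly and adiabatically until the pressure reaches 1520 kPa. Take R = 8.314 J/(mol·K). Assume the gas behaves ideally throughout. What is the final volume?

3.38 L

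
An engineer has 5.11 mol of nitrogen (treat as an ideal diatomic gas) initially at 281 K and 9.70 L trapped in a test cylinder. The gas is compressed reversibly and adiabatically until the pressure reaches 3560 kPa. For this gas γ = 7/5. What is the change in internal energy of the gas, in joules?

P₁ = nRT₁/V₁ = 5.11×8.314×281/9.70 = 1230 kPa.
Adiabatic: T₂/T₁ = (P₂/P₁)^((γ−1)/γ) ⇒ T₂ = 281×(2.89)^0.286 = 381 K; V₂ = 4.54 L.
For an ideal gas ΔU = nCvΔT with Cv = (5/2)R = 20.8 J/(mol·K).
ΔU = 5.11×20.8×(381−281) = 10600 J.

10600 J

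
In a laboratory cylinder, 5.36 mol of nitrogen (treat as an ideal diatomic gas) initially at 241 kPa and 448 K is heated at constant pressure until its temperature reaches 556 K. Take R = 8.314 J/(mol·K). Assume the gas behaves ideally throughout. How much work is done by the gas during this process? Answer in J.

4810 J

V₁ = nRT₁/P₁ = 5.36×8.314×448/241 = 82.8 L.
Isobaric: P stays 241 kPa; V/T = const ⇒ T₂ = 556 K, V₂ = 103 L.
W = PΔV = 241×(103−82.8) kPa·L = 4810 J.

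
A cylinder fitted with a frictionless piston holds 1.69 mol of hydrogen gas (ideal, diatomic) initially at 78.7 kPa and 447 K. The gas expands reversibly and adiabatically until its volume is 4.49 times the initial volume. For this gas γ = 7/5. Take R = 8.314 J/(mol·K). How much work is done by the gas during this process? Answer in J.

V₁ = nRT₁/P₁ = 1.69×8.314×447/78.7 = 79.8 L.
Adiabatic: TV^(γ−1) = const ⇒ T₂ = 447×(0.223)^0.400 = 245 K; PV^γ = const ⇒ P₂ = 9.61 kPa.
ΔU = nCvΔT = 1.69×20.8×(245−447) = -7090 J.
Q = 0 for an adiabatic process, so W = −ΔU = 7090 J.

7090 J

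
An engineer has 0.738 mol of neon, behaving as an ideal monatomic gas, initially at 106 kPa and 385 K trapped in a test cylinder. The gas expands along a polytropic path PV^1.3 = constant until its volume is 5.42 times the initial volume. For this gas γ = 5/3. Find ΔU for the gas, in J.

-1410 J

V₁ = nRT₁/P₁ = 0.738×8.314×385/106 = 22.3 L.
Polytropic n=1.3: T₂ = T₁(V₁/V₂)^(n−1) = 385×(0.185)^0.30 = 232 K; P₂ = P₁(V₁/V₂)^n = 11.8 kPa.
For an ideal gas ΔU = nCvΔT with Cv = (3/2)R = 12.5 J/(mol·K).
ΔU = 0.738×12.5×(232−385) = -1410 J.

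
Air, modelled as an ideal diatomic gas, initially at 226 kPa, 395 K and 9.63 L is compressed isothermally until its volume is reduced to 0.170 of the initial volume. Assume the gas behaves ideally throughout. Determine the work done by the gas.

n = P₁V₁/(RT₁) = 226×9.63/(8.314×395) = 0.663 mol.
Isothermal: T stays 395 K; PV = const ⇒ V₂ = 1.64 L, P₂ = 1330 kPa.
W = nRT ln(V₂/V₁) = 0.663×8.314×395×ln(0.170) = -3860 J.

-3860 J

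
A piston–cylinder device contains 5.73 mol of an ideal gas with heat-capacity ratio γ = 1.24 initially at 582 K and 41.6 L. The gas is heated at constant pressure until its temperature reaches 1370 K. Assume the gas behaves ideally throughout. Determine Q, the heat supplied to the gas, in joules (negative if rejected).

194000 J

P₁ = nRT₁/V₁ = 5.73×8.314×582/41.6 = 666 kPa.
Isobaric: P stays 666 kPa; V/T = const ⇒ T₂ = 1370 K, V₂ = 97.9 L.
W = PΔV = 666×(97.9−41.6) kPa·L = 37500 J.
ΔU = nCvΔT = 5.73×34.6×(1370−582) = 156000 J.
Q = ΔU + W = nCpΔT = 194000 J.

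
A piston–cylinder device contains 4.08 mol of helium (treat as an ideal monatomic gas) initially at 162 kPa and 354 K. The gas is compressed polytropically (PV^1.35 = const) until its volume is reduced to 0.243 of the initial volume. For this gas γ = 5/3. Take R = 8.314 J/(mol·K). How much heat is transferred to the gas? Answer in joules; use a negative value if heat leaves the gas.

V₁ = nRT₁/P₁ = 4.08×8.314×354/162 = 74.1 L.
Polytropic n=1.35: T₂ = T₁(V₁/V₂)^(n−1) = 354×(4.12)^0.35 = 581 K; P₂ = P₁(V₁/V₂)^n = 1090 kPa.
W = (P₁V₁−P₂V₂)/(n−1) = (162×74.1−1090×18.0)/0.35 = -22000 J.
ΔU = nCvΔT = 4.08×12.5×(581−354) = 11500 J.
Q = ΔU + W = -10400 J.

-10400 J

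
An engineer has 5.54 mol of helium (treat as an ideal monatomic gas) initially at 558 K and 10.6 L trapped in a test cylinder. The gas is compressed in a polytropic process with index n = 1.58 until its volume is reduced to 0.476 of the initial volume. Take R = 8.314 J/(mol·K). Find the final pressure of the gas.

7830 kPa

P₁ = nRT₁/V₁ = 5.54×8.314×558/10.6 = 2420 kPa.
Polytropic n=1.58: T₂ = T₁(V₁/V₂)^(n−1) = 558×(2.10)^0.58 = 858 K; P₂ = P₁(V₁/V₂)^n = 7830 kPa.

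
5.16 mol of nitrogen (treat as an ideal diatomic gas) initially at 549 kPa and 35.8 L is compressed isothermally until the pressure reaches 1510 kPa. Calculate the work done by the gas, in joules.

-19900 J

T₁ = P₁V₁/(nR) = 549×35.8/(5.16×8.314) = 458 K.
Isothermal: T stays 458 K; PV = const ⇒ V₂ = 13.0 L, P₂ = 1510 kPa.
W = nRT ln(V₂/V₁) = 5.16×8.314×458×ln(0.364) = -19900 J.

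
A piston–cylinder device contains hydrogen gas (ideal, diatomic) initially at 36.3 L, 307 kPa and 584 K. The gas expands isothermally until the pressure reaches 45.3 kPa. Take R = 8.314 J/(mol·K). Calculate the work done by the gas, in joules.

n = P₁V₁/(RT₁) = 307×36.3/(8.314×584) = 2.30 mol.
Isothermal: T stays 584 K; PV = const ⇒ V₂ = 246 L, P₂ = 45.3 kPa.
W = nRT ln(V₂/V₁) = 2.30×8.314×584×ln(6.78) = 21300 J.

21300 J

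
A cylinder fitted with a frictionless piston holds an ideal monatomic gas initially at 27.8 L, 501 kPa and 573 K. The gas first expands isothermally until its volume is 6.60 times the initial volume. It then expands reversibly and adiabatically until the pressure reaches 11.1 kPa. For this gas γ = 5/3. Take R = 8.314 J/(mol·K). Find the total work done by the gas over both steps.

n = P₁V₁/(RT₁) = 501×27.8/(8.314×573) = 2.92 mol.
Step 1 — Isothermal: T stays 573 K; PV = const ⇒ V₂ = 183 L, P₂ = 75.9 kPa.
ΔU = 0 (ideal gas, T constant).
W = nRT ln(V₂/V₁) = 2.92×8.314×573×ln(6.60) = 26300 J.
Q = ΔU + W = 26300 J.
State after step 1: P = 75.9 kPa, V = 183 L, T = 573 K.
Step 2 — Adiabatic: T₂/T₁ = (P₂/P₁)^((γ−1)/γ) ⇒ T₂ = 573×(0.146)^0.400 = 266 K; V₂ = 582 L.
ΔU = nCvΔT = 2.92×12.5×(266−573) = -11200 J.
Q = 0 for an adiabatic process, so W = −ΔU = 11200 J.
Net over both steps: W = 37500 J, Q = 26300 J, ΔU = -11200 J.

37500 J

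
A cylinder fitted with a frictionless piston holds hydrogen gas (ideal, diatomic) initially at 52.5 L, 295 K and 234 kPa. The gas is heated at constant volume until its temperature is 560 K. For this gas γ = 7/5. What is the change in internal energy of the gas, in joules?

n = P₁V₁/(RT₁) = 234×52.5/(8.314×295) = 5.01 mol.
Isochoric: V stays 52.5 L; P/T = const ⇒ T₂ = 560 K, P₂ = 444 kPa.
For an ideal gas ΔU = nCvΔT with Cv = (5/2)R = 20.8 J/(mol·K).
ΔU = 5.01×20.8×(560−295) = 27600 J.

27600 J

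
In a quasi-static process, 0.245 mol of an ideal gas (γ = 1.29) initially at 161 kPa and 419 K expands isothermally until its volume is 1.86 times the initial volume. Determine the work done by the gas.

530 J

V₁ = nRT₁/P₁ = 0.245×8.314×419/161 = 5.30 L.
Isothermal: T stays 419 K; PV = const ⇒ V₂ = 9.86 L, P₂ = 86.6 kPa.
W = nRT ln(V₂/V₁) = 0.245×8.314×419×ln(1.86) = 530 J.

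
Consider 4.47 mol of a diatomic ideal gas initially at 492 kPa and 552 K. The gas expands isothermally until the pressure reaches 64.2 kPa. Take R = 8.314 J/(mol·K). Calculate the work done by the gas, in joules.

V₁ = nRT₁/P₁ = 4.47×8.314×552/492 = 41.7 L.
Isothermal: T stays 552 K; PV = const ⇒ V₂ = 320 L, P₂ = 64.2 kPa.
W = nRT ln(V₂/V₁) = 4.47×8.314×552×ln(7.66) = 41800 J.

41800 J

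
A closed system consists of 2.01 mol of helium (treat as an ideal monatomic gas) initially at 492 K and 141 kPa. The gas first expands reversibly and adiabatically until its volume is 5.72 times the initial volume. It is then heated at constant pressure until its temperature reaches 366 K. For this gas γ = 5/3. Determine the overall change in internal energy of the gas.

-3160 J

V₁ = nRT₁/P₁ = 2.01×8.314×492/141 = 58.3 L.
Step 1 — Adiabatic: TV^(γ−1) = const ⇒ T₂ = 492×(0.175)^0.667 = 154 K; PV^γ = const ⇒ P₂ = 7.71 kPa.
ΔU = nCvΔT = 2.01×12.5×(154−492) = -8480 J.
Q = 0 for an adiabatic process, so W = −ΔU = 8480 J.
State after step 1: P = 7.71 kPa, V = 334 L, T = 154 K.
Step 2 — Isobaric: P stays 7.71 kPa; V/T = const ⇒ T₂ = 366 K, V₂ = 794 L.
W = PΔV = 7.71×(794−334) kPa·L = 3550 J.
ΔU = nCvΔT = 2.01×12.5×(366−154) = 5320 J.
Q = ΔU + W = nCpΔT = 8860 J.
Net over both steps: W = 12000 J, Q = 8860 J, ΔU = -3160 J.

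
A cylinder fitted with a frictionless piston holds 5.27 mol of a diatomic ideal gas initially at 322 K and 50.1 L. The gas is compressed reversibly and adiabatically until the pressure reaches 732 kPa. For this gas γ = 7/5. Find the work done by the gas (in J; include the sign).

-11100 J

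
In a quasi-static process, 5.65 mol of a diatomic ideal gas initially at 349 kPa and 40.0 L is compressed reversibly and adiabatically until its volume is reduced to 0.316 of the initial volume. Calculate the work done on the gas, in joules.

T₁ = P₁V₁/(nR) = 349×40.0/(5.65×8.314) = 297 K.
Adiabatic: TV^(γ−1) = const ⇒ T₂ = 297×(3.16)^0.400 = 471 K; PV^γ = const ⇒ P₂ = 1750 kPa.
ΔU = nCvΔT = 5.65×20.8×(471−297) = 20400 J.
Q = 0 for an adiabatic process, so W = −ΔU = -20400 J.
Work done on the gas = −W_by = 20400 J.

20400 J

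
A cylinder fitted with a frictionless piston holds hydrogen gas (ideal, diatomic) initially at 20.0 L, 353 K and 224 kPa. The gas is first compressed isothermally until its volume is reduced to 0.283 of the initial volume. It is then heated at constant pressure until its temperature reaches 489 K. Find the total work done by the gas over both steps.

-3930 J

n = P₁V₁/(RT₁) = 224×20.0/(8.314×353) = 1.53 mol.
Step 1 — Isothermal: T stays 353 K; PV = const ⇒ V₂ = 5.66 L, P₂ = 792 kPa.
ΔU = 0 (ideal gas, T constant).
W = nRT ln(V₂/V₁) = 1.53×8.314×353×ln(0.283) = -5660 J.
Q = ΔU + W = -5660 J.
State after step 1: P = 792 kPa, V = 5.66 L, T = 353 K.
Step 2 — Isobaric: P stays 792 kPa; V/T = const ⇒ T₂ = 489 K, V₂ = 7.84 L.
W = PΔV = 792×(7.84−5.66) kPa·L = 1730 J.
ΔU = nCvΔT = 1.53×20.8×(489−353) = 4320 J.
Q = ΔU + W = nCpΔT = 6040 J.
Net over both steps: W = -3930 J, Q = 386 J, ΔU = 4320 J.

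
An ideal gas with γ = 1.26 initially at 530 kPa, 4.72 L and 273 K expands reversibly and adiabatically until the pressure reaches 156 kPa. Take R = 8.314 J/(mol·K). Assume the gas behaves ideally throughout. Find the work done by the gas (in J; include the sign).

2150 J

n = P₁V₁/(RT₁) = 530×4.72/(8.314×273) = 1.10 mol.
Adiabatic: T₂/T₁ = (P₂/P₁)^((γ−1)/γ) ⇒ T₂ = 273×(0.294)^0.206 = 212 K; V₂ = 12.5 L.
ΔU = nCvΔT = 1.10×32.0×(212−273) = -2150 J.
Q = 0 for an adiabatic process, so W = −ΔU = 2150 J.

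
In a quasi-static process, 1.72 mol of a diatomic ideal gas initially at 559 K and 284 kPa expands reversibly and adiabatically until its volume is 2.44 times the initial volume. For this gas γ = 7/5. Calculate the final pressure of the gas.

81.5 kPa

V₁ = nRT₁/P₁ = 1.72×8.314×559/284 = 28.1 L.
Adiabatic: TV^(γ−1) = const ⇒ T₂ = 559×(0.410)^0.400 = 391 K; PV^γ = const ⇒ P₂ = 81.5 kPa.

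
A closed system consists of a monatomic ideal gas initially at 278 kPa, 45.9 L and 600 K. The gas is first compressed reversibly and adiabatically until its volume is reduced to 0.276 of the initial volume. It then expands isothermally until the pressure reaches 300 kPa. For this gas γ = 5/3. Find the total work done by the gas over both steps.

n = P₁V₁/(RT₁) = 278×45.9/(8.314×600) = 2.56 mol.
Step 1 — Adiabatic: TV^(γ−1) = const ⇒ T₂ = 600×(3.62)^0.667 = 1420 K; PV^γ = const ⇒ P₂ = 2380 kPa.
ΔU = nCvΔT = 2.56×12.5×(1420−600) = 26000 J.
Q = 0 for an adiabatic process, so W = −ΔU = -26000 J.
State after step 1: P = 2380 kPa, V = 12.7 L, T = 1420 K.
Step 2 — Isothermal: T stays 1420 K; PV = const ⇒ V₂ = 100 L, P₂ = 300 kPa.
ΔU = 0 (ideal gas, T constant).
W = nRT ln(V₂/V₁) = 2.56×8.314×1420×ln(7.92) = 62300 J.
Q = ΔU + W = 62300 J.
Net over both steps: W = 36300 J, Q = 62300 J, ΔU = 26000 J.

36300 J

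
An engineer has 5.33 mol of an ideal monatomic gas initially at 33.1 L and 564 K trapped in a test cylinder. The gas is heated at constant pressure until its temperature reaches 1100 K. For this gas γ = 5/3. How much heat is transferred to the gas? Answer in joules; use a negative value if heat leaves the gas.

59400 J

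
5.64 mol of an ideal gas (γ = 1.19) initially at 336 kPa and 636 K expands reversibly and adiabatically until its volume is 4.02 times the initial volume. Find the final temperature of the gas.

488 K

V₁ = nRT₁/P₁ = 5.64×8.314×636/336 = 88.8 L.
Adiabatic: TV^(γ−1) = const ⇒ T₂ = 636×(0.249)^0.190 = 488 K; PV^γ = const ⇒ P₂ = 64.2 kPa.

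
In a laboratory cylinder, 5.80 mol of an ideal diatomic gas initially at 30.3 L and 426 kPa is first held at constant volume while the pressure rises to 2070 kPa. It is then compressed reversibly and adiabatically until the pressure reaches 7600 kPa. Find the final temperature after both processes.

T₁ = P₁V₁/(nR) = 426×30.3/(5.80×8.314) = 268 K.
Step 1 — Isochoric: V stays 30.3 L; P/T = const ⇒ T₂ = 1300 K, P₂ = 2070 kPa.
W = 0 (no volume change).
ΔU = nCvΔT = 5.80×20.8×(1300−268) = 125000 J.
Q = ΔU = 125000 J.
State after step 1: P = 2070 kPa, V = 30.3 L, T = 1300 K.
Step 2 — Adiabatic: T₂/T₁ = (P₂/P₁)^((γ−1)/γ) ⇒ T₂ = 1300×(3.67)^0.286 = 1890 K; V₂ = 12.0 L.
ΔU = nCvΔT = 5.80×20.8×(1890−1300) = 70600 J.
Q = 0 for an adiabatic process, so W = −ΔU = -70600 J.
Net over both steps: W = -70600 J, Q = 125000 J, ΔU = 195000 J.

1890 K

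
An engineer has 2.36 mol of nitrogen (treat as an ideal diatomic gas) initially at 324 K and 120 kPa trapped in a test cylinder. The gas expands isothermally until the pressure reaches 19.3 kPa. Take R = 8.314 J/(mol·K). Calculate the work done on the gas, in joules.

-11600 J

V₁ = nRT₁/P₁ = 2.36×8.314×324/120 = 53.0 L.
Isothermal: T stays 324 K; PV = const ⇒ V₂ = 329 L, P₂ = 19.3 kPa.
W = nRT ln(V₂/V₁) = 2.36×8.314×324×ln(6.22) = 11600 J.
Work done on the gas = −W_by = -11600 J.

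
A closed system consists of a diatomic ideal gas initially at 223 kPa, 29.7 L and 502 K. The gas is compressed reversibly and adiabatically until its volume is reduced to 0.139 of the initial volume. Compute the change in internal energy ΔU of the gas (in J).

n = P₁V₁/(RT₁) = 223×29.7/(8.314×502) = 1.59 mol.
Adiabatic: TV^(γ−1) = const ⇒ T₂ = 502×(7.19)^0.400 = 1110 K; PV^γ = const ⇒ P₂ = 3530 kPa.
For an ideal gas ΔU = nCvΔT with Cv = (5/2)R = 20.8 J/(mol·K).
ΔU = 1.59×20.8×(1110−502) = 19900 J.

19900 J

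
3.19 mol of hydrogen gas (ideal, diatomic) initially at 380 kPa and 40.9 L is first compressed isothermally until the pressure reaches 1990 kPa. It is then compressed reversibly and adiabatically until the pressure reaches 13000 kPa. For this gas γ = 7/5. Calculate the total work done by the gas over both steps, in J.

T₁ = P₁V₁/(nR) = 380×40.9/(3.19×8.314) = 586 K.
Step 1 — Isothermal: T stays 586 K; PV = const ⇒ V₂ = 7.81 L, P₂ = 1990 kPa.
ΔU = 0 (ideal gas, T constant).
W = nRT ln(V₂/V₁) = 3.19×8.314×586×ln(0.191) = -25700 J.
Q = ΔU + W = -25700 J.
State after step 1: P = 1990 kPa, V = 7.81 L, T = 586 K.
Step 2 — Adiabatic: T₂/T₁ = (P₂/P₁)^((γ−1)/γ) ⇒ T₂ = 586×(6.53)^0.286 = 1000 K; V₂ = 2.04 L.
ΔU = nCvΔT = 3.19×20.8×(1000−586) = 27600 J.
Q = 0 for an adiabatic process, so W = −ΔU = -27600 J.
Net over both steps: W = -53300 J, Q = -25700 J, ΔU = 27600 J.

-53300 J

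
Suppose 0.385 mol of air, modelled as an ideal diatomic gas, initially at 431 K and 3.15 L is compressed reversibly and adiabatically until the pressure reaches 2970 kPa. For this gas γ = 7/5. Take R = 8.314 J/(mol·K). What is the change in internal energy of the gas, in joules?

P₁ = nRT₁/V₁ = 0.385×8.314×431/3.15 = 438 kPa.
Adiabatic: T₂/T₁ = (P₂/P₁)^((γ−1)/γ) ⇒ T₂ = 431×(6.78)^0.286 = 745 K; V₂ = 0.803 L.
For an ideal gas ΔU = nCvΔT with Cv = (5/2)R = 20.8 J/(mol·K).
ΔU = 0.385×20.8×(745−431) = 2510 J.

2510 J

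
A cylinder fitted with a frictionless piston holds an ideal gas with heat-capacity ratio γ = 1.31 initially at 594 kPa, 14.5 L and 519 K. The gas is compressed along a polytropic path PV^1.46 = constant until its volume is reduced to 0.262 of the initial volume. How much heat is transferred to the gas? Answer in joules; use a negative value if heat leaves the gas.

7720 J

n = P₁V₁/(RT₁) = 594×14.5/(8.314×519) = 2.00 mol.
Polytropic n=1.46: T₂ = T₁(V₁/V₂)^(n−1) = 519×(3.82)^0.46 = 961 K; P₂ = P₁(V₁/V₂)^n = 4200 kPa.
W = (P₁V₁−P₂V₂)/(n−1) = (594×14.5−4200×3.80)/0.46 = -15900 J.
ΔU = nCvΔT = 2.00×26.8×(961−519) = 23700 J.
Q = ΔU + W = 7720 J.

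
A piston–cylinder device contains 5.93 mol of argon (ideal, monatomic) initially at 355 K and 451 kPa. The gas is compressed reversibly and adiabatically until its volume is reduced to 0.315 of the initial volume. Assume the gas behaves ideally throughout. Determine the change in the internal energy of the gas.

30500 J

V₁ = nRT₁/P₁ = 5.93×8.314×355/451 = 38.8 L.
Adiabatic: TV^(γ−1) = const ⇒ T₂ = 355×(3.17)^0.667 = 767 K; PV^γ = const ⇒ P₂ = 3090 kPa.
For an ideal gas ΔU = nCvΔT with Cv = (3/2)R = 12.5 J/(mol·K).
ΔU = 5.93×12.5×(767−355) = 30500 J.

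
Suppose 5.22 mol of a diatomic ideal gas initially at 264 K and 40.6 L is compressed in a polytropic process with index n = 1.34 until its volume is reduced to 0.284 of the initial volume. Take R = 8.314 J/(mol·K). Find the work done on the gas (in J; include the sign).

18000 J

P₁ = nRT₁/V₁ = 5.22×8.314×264/40.6 = 282 kPa.
Polytropic n=1.34: T₂ = T₁(V₁/V₂)^(n−1) = 264×(3.52)^0.34 = 405 K; P₂ = P₁(V₁/V₂)^n = 1520 kPa.
W = (P₁V₁−P₂V₂)/(n−1) = (282×40.6−1520×11.5)/0.34 = -18000 J.
Work done on the gas = −W_by = 18000 J.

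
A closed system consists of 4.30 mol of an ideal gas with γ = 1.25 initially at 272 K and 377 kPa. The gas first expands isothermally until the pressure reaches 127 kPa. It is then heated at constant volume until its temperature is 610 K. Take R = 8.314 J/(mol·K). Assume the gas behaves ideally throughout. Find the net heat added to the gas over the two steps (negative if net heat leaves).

58900 J

V₁ = nRT₁/P₁ = 4.30×8.314×272/377 = 25.8 L.
Step 1 — Isothermal: T stays 272 K; PV = const ⇒ V₂ = 76.6 L, P₂ = 127 kPa.
ΔU = 0 (ideal gas, T constant).
W = nRT ln(V₂/V₁) = 4.30×8.314×272×ln(2.97) = 10600 J.
Q = ΔU + W = 10600 J.
State after step 1: P = 127 kPa, V = 76.6 L, T = 272 K.
Step 2 — Isochoric: V stays 76.6 L; P/T = const ⇒ T₂ = 610 K, P₂ = 285 kPa.
W = 0 (no volume change).
ΔU = nCvΔT = 4.30×33.3×(610−272) = 48300 J.
Q = ΔU = 48300 J.
Net over both steps: W = 10600 J, Q = 58900 J, ΔU = 48300 J.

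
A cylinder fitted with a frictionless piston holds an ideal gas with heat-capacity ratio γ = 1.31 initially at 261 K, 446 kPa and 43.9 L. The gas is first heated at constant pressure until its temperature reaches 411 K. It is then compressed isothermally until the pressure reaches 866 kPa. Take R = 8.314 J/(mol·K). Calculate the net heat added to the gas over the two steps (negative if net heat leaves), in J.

n = P₁V₁/(RT₁) = 446×43.9/(8.314×261) = 9.02 mol.
Step 1 — Isobaric: P stays 446 kPa; V/T = const ⇒ T₂ = 411 K, V₂ = 69.1 L.
W = PΔV = 446×(69.1−43.9) kPa·L = 11300 J.
ΔU = nCvΔT = 9.02×26.8×(411−261) = 36300 J.
Q = ΔU + W = nCpΔT = 47600 J.
State after step 1: P = 446 kPa, V = 69.1 L, T = 411 K.
Step 2 — Isothermal: T stays 411 K; PV = const ⇒ V₂ = 35.6 L, P₂ = 866 kPa.
ΔU = 0 (ideal gas, T constant).
W = nRT ln(V₂/V₁) = 9.02×8.314×411×ln(0.515) = -20500 J.
Q = ΔU + W = -20500 J.
Net over both steps: W = -9210 J, Q = 27100 J, ΔU = 36300 J.

27100 J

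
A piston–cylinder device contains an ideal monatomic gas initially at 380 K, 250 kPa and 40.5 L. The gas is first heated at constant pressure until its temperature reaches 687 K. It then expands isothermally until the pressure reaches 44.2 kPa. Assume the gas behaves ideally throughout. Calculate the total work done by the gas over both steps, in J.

n = P₁V₁/(RT₁) = 250×40.5/(8.314×380) = 3.20 mol.
Step 1 — Isobaric: P stays 250 kPa; V/T = const ⇒ T₂ = 687 K, V₂ = 73.2 L.
W = PΔV = 250×(73.2−40.5) kPa·L = 8180 J.
ΔU = nCvΔT = 3.20×12.5×(687−380) = 12300 J.
Q = ΔU + W = nCpΔT = 20400 J.
State after step 1: P = 250 kPa, V = 73.2 L, T = 687 K.
Step 2 — Isothermal: T stays 687 K; PV = const ⇒ V₂ = 414 L, P₂ = 44.2 kPa.
ΔU = 0 (ideal gas, T constant).
W = nRT ln(V₂/V₁) = 3.20×8.314×687×ln(5.66) = 31700 J.
Q = ΔU + W = 31700 J.
Net over both steps: W = 39900 J, Q = 52200 J, ΔU = 12300 J.

39900 J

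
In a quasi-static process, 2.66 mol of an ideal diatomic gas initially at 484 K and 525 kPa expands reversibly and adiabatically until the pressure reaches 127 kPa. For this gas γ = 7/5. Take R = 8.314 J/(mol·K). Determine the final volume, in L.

V₁ = nRT₁/P₁ = 2.66×8.314×484/525 = 20.4 L.
Adiabatic: T₂/T₁ = (P₂/P₁)^((γ−1)/γ) ⇒ T₂ = 484×(0.242)^0.286 = 323 K; V₂ = 56.2 L.

56.2 L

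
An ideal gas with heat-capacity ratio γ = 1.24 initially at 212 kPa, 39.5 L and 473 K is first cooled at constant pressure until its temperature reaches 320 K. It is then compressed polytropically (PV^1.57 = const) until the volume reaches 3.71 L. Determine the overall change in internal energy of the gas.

n = P₁V₁/(RT₁) = 212×39.5/(8.314×473) = 2.13 mol.
Step 1 — Isobaric: P stays 212 kPa; V/T = const ⇒ T₂ = 320 K, V₂ = 26.7 L.
W = PΔV = 212×(26.7−39.5) kPa·L = -2710 J.
ΔU = nCvΔT = 2.13×34.6×(320−473) = -11300 J.
Q = ΔU + W = nCpΔT = -14000 J.
State after step 1: P = 212 kPa, V = 26.7 L, T = 320 K.
Step 2 — Polytropic n=1.57: T₂ = T₁(V₁/V₂)^(n−1) = 320×(7.20)^0.57 = 986 K; P₂ = P₁(V₁/V₂)^n = 4710 kPa.
W = (P₁V₁−P₂V₂)/(n−1) = (212×26.7−4710×3.71)/0.57 = -20700 J.
ΔU = nCvΔT = 2.13×34.6×(986−320) = 49100 J.
Q = ΔU + W = 28400 J.
Net over both steps: W = -23400 J, Q = 14500 J, ΔU = 37900 J.

37900 J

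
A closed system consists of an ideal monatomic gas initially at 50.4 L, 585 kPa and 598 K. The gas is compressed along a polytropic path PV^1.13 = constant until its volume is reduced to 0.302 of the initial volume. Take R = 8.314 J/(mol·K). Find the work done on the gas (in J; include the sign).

38200 J

n = P₁V₁/(RT₁) = 585×50.4/(8.314×598) = 5.93 mol.
Polytropic n=1.13: T₂ = T₁(V₁/V₂)^(n−1) = 598×(3.31)^0.13 = 699 K; P₂ = P₁(V₁/V₂)^n = 2260 kPa.
W = (P₁V₁−P₂V₂)/(n−1) = (585×50.4−2260×15.2)/0.13 = -38200 J.
Work done on the gas = −W_by = 38200 J.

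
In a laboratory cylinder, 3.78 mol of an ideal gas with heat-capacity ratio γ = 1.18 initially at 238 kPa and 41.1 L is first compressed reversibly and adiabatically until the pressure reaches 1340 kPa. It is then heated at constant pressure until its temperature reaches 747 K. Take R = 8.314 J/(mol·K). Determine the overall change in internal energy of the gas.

76100 J

T₁ = P₁V₁/(nR) = 238×41.1/(3.78×8.314) = 311 K.
Step 1 — Adiabatic: T₂/T₁ = (P₂/P₁)^((γ−1)/γ) ⇒ T₂ = 311×(5.63)^0.153 = 405 K; V₂ = 9.50 L.
ΔU = nCvΔT = 3.78×46.2×(405−311) = 16400 J.
Q = 0 for an adiabatic process, so W = −ΔU = -16400 J.
State after step 1: P = 1340 kPa, V = 9.50 L, T = 405 K.
Step 2 — Isobaric: P stays 1340 kPa; V/T = const ⇒ T₂ = 747 K, V₂ = 17.5 L.
W = PΔV = 1340×(17.5−9.50) kPa·L = 10700 J.
ΔU = nCvΔT = 3.78×46.2×(747−405) = 59700 J.
Q = ΔU + W = nCpΔT = 70400 J.
Net over both steps: W = -5650 J, Q = 70400 J, ΔU = 76100 J.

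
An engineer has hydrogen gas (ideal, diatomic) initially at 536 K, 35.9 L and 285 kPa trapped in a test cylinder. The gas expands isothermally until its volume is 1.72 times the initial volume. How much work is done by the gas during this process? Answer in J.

5550 J

n = P₁V₁/(RT₁) = 285×35.9/(8.314×536) = 2.30 mol.
Isothermal: T stays 536 K; PV = const ⇒ V₂ = 61.7 L, P₂ = 166 kPa.
W = nRT ln(V₂/V₁) = 2.30×8.314×536×ln(1.72) = 5550 J.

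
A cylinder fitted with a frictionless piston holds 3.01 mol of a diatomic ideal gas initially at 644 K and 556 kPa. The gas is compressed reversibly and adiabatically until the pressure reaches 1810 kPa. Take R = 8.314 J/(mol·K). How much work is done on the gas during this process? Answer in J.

16200 J

V₁ = nRT₁/P₁ = 3.01×8.314×644/556 = 29.0 L.
Adiabatic: T₂/T₁ = (P₂/P₁)^((γ−1)/γ) ⇒ T₂ = 644×(3.26)^0.286 = 902 K; V₂ = 12.5 L.
ΔU = nCvΔT = 3.01×20.8×(902−644) = 16200 J.
Q = 0 for an adiabatic process, so W = −ΔU = -16200 J.
Work done on the gas = −W_by = 16200 J.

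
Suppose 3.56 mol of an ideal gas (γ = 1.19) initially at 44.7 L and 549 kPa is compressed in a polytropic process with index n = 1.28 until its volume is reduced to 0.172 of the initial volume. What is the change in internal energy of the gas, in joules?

82300 J

T₁ = P₁V₁/(nR) = 549×44.7/(3.56×8.314) = 829 K.
Polytropic n=1.28: T₂ = T₁(V₁/V₂)^(n−1) = 829×(5.81)^0.28 = 1360 K; P₂ = P₁(V₁/V₂)^n = 5230 kPa.
For an ideal gas ΔU = nCvΔT with Cv = R/(γ−1) = 43.8 J/(mol·K).
ΔU = 3.56×43.8×(1360−829) = 82300 J.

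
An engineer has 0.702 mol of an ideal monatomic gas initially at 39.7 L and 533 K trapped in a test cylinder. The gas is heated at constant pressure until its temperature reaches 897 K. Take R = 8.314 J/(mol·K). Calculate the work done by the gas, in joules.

P₁ = nRT₁/V₁ = 0.702×8.314×533/39.7 = 78.4 kPa.
Isobaric: P stays 78.4 kPa; V/T = const ⇒ T₂ = 897 K, V₂ = 66.8 L.
W = PΔV = 78.4×(66.8−39.7) kPa·L = 2120 J.

2120 J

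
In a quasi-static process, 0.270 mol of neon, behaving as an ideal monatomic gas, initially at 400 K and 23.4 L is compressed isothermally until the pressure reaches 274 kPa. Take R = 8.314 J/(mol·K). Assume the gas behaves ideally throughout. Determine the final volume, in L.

P₁ = nRT₁/V₁ = 0.270×8.314×400/23.4 = 38.4 kPa.
Isothermal: T stays 400 K; PV = const ⇒ V₂ = 3.28 L, P₂ = 274 kPa.

3.28 L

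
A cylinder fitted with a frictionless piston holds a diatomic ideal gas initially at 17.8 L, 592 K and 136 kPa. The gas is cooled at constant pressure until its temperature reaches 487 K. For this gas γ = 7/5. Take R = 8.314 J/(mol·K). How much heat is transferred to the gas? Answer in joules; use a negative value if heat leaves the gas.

-1500 J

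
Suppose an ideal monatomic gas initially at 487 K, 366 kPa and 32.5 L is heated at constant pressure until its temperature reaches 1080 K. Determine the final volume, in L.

72.1 L

Isobaric: P stays 366 kPa; V/T = const ⇒ T₂ = 1080 K, V₂ = 72.1 L.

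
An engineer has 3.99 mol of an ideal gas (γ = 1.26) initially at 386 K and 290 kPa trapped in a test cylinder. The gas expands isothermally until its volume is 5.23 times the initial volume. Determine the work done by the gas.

V₁ = nRT₁/P₁ = 3.99×8.314×386/290 = 44.2 L.
Isothermal: T stays 386 K; PV = const ⇒ V₂ = 231 L, P₂ = 55.4 kPa.
W = nRT ln(V₂/V₁) = 3.99×8.314×386×ln(5.23) = 21200 J.

21200 J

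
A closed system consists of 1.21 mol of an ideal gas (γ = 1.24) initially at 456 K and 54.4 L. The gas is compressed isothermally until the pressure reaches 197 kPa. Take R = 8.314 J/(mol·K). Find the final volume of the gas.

P₁ = nRT₁/V₁ = 1.21×8.314×456/54.4 = 84.3 kPa.
Isothermal: T stays 456 K; PV = const ⇒ V₂ = 23.3 L, P₂ = 197 kPa.

23.3 L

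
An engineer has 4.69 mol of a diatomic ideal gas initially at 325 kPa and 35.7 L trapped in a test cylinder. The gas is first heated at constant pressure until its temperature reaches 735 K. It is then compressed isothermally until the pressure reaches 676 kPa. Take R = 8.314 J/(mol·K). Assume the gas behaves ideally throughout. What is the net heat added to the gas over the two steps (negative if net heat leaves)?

38700 J

T₁ = P₁V₁/(nR) = 325×35.7/(4.69×8.314) = 298 K.
Step 1 — Isobaric: P stays 325 kPa; V/T = const ⇒ T₂ = 735 K, V₂ = 88.2 L.
W = PΔV = 325×(88.2−35.7) kPa·L = 17100 J.
ΔU = nCvΔT = 4.69×20.8×(735−298) = 42600 J.
Q = ΔU + W = nCpΔT = 59700 J.
State after step 1: P = 325 kPa, V = 88.2 L, T = 735 K.
Step 2 — Isothermal: T stays 735 K; PV = const ⇒ V₂ = 42.4 L, P₂ = 676 kPa.
ΔU = 0 (ideal gas, T constant).
W = nRT ln(V₂/V₁) = 4.69×8.314×735×ln(0.481) = -21000 J.
Q = ΔU + W = -21000 J.
Net over both steps: W = -3930 J, Q = 38700 J, ΔU = 42600 J.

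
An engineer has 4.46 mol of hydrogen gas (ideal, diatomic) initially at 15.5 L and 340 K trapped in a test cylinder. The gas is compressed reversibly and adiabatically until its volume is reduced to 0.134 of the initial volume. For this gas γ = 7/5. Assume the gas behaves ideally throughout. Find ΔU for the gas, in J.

38900 J

P₁ = nRT₁/V₁ = 4.46×8.314×340/15.5 = 813 kPa.
Adiabatic: TV^(γ−1) = const ⇒ T₂ = 340×(7.46)^0.400 = 760 K; PV^γ = const ⇒ P₂ = 13600 kPa.
For an ideal gas ΔU = nCvΔT with Cv = (5/2)R = 20.8 J/(mol·K).
ΔU = 4.46×20.8×(760−340) = 38900 J.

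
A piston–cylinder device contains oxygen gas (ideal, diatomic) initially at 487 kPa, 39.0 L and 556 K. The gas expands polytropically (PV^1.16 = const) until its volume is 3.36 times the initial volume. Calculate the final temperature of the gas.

458 K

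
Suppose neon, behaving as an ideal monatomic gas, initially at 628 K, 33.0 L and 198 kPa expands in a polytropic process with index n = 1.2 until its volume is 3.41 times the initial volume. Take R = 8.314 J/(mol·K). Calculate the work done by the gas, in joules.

n = P₁V₁/(RT₁) = 198×33.0/(8.314×628) = 1.25 mol.
Polytropic n=1.2: T₂ = T₁(V₁/V₂)^(n−1) = 628×(0.293)^0.20 = 491 K; P₂ = P₁(V₁/V₂)^n = 45.4 kPa.
W = (P₁V₁−P₂V₂)/(n−1) = (198×33.0−45.4×113)/0.20 = 7110 J.

7110 J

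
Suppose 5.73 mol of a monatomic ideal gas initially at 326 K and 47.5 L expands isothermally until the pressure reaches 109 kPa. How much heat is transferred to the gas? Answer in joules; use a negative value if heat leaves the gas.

P₁ = nRT₁/V₁ = 5.73×8.314×326/47.5 = 327 kPa.
Isothermal: T stays 326 K; PV = const ⇒ V₂ = 142 L, P₂ = 109 kPa.
ΔU = 0 (ideal gas, T constant).
W = nRT ln(V₂/V₁) = 5.73×8.314×326×ln(3.00) = 17100 J.
Q = ΔU + W = 17100 J.

17100 J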